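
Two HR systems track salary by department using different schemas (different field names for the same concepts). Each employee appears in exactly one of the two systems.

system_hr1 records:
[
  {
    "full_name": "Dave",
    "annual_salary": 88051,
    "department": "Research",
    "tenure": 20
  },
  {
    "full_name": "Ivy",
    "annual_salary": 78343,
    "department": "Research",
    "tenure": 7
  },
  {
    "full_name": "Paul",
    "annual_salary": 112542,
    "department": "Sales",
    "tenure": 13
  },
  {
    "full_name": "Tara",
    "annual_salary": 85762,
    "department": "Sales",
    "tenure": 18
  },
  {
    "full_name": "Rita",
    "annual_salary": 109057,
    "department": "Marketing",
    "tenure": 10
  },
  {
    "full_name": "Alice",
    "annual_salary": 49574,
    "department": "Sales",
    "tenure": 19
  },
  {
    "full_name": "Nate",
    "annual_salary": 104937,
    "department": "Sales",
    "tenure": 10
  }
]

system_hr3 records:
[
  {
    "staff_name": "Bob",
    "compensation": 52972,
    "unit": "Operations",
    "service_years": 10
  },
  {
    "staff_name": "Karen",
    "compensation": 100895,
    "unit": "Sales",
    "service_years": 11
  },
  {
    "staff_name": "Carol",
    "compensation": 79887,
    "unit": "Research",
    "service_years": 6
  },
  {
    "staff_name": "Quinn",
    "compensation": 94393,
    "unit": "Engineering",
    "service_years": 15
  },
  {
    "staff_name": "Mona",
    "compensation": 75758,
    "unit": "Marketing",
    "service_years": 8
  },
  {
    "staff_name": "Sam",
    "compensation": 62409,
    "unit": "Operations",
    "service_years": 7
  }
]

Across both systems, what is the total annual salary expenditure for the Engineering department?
94393

Schema mappings:
- "department" (system_hr1) = "unit" (system_hr3) = department
- "annual_salary" (system_hr1) = "compensation" (system_hr3) = salary

Engineering salaries from system_hr1: 0
Engineering salaries from system_hr3: 94393

Total: 0 + 94393 = 94393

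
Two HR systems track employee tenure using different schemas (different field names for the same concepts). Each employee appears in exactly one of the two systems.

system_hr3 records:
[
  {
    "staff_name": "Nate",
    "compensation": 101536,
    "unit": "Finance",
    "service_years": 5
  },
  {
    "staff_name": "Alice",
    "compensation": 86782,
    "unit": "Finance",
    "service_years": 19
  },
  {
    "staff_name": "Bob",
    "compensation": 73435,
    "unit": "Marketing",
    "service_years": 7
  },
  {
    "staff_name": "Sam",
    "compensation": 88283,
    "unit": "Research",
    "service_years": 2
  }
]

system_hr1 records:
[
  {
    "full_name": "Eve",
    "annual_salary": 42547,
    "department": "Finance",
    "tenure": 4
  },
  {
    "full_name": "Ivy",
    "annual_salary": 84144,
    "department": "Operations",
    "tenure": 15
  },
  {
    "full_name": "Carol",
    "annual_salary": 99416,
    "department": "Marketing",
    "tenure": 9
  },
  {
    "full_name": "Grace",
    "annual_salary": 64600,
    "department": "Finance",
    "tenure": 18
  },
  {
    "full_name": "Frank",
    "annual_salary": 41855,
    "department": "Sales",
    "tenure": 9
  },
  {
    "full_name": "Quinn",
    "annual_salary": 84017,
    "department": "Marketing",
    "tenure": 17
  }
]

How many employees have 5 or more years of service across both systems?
8

Reconcile schemas: "service_years" (system_hr3) = "tenure" (system_hr1) = years of service

From system_hr3: 3 employees with >= 5 years
From system_hr1: 5 employees with >= 5 years

Total: 3 + 5 = 8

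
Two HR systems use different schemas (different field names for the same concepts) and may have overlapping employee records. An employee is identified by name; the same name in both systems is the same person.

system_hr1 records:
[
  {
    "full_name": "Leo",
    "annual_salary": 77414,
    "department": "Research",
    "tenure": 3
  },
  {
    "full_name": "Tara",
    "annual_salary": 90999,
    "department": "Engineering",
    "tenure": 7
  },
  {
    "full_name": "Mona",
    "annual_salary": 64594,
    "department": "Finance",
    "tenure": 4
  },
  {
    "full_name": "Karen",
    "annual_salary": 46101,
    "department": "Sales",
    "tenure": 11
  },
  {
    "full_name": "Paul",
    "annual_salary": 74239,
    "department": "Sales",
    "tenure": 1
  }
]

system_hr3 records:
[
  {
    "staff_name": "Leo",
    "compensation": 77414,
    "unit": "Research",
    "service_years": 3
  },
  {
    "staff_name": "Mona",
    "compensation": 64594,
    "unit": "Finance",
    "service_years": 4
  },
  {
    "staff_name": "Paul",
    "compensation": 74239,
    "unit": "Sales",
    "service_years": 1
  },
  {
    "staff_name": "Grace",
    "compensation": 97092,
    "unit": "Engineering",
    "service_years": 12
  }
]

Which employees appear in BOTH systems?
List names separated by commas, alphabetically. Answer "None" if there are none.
Leo, Mona, Paul

Schema mapping: "full_name" (system_hr1) = "staff_name" (system_hr3) = employee name

Names in system_hr1: ['Karen', 'Leo', 'Mona', 'Paul', 'Tara']
Names in system_hr3: ['Grace', 'Leo', 'Mona', 'Paul']

Intersection: ['Leo', 'Mona', 'Paul']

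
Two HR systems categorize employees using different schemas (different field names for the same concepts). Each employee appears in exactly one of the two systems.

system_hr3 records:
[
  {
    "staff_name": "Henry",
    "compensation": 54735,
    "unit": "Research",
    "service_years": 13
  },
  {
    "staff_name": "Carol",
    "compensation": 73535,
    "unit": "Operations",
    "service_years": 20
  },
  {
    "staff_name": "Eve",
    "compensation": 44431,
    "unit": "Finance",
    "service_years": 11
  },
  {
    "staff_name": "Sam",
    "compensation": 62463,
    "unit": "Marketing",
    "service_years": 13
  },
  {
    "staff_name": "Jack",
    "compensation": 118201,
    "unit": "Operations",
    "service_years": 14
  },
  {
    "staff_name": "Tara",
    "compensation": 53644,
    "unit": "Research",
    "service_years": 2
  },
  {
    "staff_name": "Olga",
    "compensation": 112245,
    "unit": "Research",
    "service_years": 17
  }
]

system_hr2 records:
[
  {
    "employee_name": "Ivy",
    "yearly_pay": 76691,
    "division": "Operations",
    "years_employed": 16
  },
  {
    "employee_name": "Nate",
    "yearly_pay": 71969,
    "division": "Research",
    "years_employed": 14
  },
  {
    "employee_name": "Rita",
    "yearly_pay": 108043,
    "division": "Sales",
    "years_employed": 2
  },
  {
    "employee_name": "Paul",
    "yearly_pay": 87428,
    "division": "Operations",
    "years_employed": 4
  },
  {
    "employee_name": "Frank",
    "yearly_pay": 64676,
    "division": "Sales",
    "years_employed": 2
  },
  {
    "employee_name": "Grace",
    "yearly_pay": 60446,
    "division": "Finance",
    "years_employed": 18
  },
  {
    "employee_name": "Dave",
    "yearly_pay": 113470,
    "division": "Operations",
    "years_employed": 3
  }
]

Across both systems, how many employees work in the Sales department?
2

Schema mapping: "unit" (system_hr3) = "division" (system_hr2) = department

Sales employees in system_hr3: 0
Sales employees in system_hr2: 2

Total in Sales: 0 + 2 = 2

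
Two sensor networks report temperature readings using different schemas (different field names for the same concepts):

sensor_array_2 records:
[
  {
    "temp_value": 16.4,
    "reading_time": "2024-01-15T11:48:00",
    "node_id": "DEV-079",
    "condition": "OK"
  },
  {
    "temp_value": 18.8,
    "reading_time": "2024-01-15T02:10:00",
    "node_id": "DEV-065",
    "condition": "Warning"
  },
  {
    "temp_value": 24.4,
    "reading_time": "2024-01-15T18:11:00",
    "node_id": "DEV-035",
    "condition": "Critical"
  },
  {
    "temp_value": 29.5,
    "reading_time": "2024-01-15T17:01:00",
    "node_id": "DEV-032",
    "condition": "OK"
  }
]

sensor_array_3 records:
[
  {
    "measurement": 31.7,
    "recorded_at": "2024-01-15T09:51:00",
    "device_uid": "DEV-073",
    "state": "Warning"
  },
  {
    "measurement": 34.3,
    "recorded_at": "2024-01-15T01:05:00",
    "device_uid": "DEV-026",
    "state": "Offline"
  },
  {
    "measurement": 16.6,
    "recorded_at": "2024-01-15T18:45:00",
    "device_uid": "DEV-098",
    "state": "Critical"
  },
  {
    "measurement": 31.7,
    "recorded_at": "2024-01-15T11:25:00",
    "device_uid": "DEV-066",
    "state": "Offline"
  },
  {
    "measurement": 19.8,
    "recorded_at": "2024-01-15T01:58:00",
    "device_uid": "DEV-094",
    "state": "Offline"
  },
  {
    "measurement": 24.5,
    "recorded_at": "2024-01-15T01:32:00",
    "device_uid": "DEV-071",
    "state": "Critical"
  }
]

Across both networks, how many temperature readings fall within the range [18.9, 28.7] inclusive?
3

Schema mapping: "temp_value" (sensor_array_2) = "measurement" (sensor_array_3) = temperature

Readings in [18.9, 28.7] from sensor_array_2: 1
Readings in [18.9, 28.7] from sensor_array_3: 2

Total count: 1 + 2 = 3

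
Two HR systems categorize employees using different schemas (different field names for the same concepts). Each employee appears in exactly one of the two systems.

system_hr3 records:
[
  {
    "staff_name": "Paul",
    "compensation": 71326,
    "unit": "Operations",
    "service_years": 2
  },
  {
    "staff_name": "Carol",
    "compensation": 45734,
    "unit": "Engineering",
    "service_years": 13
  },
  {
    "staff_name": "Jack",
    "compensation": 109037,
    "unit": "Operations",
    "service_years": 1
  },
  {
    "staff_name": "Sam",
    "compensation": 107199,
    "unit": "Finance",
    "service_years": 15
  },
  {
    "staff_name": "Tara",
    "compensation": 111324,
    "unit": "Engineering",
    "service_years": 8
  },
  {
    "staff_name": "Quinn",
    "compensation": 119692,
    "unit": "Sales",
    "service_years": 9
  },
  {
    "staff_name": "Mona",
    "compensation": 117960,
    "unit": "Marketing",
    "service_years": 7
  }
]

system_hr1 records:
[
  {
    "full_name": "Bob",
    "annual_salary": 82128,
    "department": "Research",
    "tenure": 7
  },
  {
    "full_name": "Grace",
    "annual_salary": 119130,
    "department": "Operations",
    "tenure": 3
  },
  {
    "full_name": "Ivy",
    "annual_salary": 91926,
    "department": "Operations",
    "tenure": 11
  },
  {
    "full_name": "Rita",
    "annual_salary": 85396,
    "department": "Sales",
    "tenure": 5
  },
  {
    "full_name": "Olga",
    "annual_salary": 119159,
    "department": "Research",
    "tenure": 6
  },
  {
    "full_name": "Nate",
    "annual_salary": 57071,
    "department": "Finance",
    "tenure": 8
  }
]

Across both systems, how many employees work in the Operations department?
4

Schema mapping: "unit" (system_hr3) = "department" (system_hr1) = department

Operations employees in system_hr3: 2
Operations employees in system_hr1: 2

Total in Operations: 2 + 2 = 4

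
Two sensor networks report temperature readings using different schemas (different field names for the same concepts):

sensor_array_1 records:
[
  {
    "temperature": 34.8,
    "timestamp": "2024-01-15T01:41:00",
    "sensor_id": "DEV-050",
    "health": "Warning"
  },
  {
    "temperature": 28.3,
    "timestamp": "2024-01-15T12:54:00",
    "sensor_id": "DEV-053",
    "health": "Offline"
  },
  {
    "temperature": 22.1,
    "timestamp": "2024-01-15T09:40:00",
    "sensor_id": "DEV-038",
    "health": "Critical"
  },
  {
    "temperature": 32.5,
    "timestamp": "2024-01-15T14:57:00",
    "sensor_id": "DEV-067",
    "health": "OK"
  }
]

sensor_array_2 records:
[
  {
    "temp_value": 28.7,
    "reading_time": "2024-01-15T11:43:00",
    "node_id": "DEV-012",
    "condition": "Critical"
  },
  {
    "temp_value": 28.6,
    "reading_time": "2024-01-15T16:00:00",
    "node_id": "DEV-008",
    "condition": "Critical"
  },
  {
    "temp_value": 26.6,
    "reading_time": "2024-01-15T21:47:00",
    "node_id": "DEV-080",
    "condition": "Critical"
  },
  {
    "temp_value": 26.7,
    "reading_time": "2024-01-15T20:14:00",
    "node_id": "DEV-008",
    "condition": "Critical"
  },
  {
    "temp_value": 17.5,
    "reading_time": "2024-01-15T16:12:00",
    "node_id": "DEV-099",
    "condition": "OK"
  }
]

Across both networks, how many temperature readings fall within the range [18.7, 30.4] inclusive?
6

Schema mapping: "temperature" (sensor_array_1) = "temp_value" (sensor_array_2) = temperature

Readings in [18.7, 30.4] from sensor_array_1: 2
Readings in [18.7, 30.4] from sensor_array_2: 4

Total count: 2 + 4 = 6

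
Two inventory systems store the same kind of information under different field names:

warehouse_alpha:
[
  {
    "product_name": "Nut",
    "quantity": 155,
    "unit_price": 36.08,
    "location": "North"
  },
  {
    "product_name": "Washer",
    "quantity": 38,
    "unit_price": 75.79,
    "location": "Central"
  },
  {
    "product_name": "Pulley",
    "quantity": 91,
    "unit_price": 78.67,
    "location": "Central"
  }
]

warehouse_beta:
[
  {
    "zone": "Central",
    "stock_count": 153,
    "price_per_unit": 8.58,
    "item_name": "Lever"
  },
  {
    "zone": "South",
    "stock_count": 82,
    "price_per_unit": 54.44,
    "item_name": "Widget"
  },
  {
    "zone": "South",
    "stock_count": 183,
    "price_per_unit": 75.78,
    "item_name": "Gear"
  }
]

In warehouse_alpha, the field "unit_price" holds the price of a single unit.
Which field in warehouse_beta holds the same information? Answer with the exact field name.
price_per_unit

In warehouse_alpha, "unit_price" holds the price of a single unit.
The fields in warehouse_beta are: "zone", "stock_count", "price_per_unit", "item_name".
"price_per_unit" is the match: the name refers to the same concept and its values are decimal currency amounts (e.g. 8.58, 54.44).
The other fields ("zone", "stock_count", "item_name") hold different kinds of data.

So "unit_price" in warehouse_alpha corresponds to "price_per_unit" in warehouse_beta.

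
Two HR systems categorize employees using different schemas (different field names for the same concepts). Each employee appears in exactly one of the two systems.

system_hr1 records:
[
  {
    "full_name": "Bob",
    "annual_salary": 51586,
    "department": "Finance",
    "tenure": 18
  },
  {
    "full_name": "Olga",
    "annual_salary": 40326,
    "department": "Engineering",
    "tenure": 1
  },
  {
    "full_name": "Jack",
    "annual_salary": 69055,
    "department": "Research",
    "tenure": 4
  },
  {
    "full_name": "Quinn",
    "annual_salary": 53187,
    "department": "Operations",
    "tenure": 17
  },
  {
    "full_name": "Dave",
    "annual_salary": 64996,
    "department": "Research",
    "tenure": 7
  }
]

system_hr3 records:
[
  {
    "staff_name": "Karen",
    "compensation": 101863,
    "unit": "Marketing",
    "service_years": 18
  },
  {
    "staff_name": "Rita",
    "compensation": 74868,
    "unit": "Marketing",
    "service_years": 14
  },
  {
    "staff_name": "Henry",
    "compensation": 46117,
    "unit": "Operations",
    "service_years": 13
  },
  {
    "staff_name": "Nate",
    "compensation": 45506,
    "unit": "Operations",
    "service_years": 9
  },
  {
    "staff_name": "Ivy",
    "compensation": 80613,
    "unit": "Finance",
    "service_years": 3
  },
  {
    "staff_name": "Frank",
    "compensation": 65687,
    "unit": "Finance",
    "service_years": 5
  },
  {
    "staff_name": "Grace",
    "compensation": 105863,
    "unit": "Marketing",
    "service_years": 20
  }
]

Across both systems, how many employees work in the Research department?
2

Schema mapping: "department" (system_hr1) = "unit" (system_hr3) = department

Research employees in system_hr1: 2
Research employees in system_hr3: 0

Total in Research: 2 + 0 = 2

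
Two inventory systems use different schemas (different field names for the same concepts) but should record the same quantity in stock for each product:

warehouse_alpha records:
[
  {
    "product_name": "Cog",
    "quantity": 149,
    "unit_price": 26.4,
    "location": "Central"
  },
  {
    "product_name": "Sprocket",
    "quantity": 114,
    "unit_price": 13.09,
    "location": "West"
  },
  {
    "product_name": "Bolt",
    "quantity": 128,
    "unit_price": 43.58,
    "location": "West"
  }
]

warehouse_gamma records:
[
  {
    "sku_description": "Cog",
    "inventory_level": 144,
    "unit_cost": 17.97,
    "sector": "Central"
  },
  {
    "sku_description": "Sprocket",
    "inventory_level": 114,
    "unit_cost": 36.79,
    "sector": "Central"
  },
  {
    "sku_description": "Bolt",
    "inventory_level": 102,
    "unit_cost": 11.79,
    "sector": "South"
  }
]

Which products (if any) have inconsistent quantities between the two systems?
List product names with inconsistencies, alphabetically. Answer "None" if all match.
Bolt, Cog

Schema mappings:
- "product_name" (warehouse_alpha) = "sku_description" (warehouse_gamma) = product name
- "quantity" (warehouse_alpha) = "inventory_level" (warehouse_gamma) = quantity

Comparison:
  Cog: 149 vs 144 - MISMATCH
  Sprocket: 114 vs 114 - MATCH
  Bolt: 128 vs 102 - MISMATCH

Products with inconsistencies: Bolt, Cog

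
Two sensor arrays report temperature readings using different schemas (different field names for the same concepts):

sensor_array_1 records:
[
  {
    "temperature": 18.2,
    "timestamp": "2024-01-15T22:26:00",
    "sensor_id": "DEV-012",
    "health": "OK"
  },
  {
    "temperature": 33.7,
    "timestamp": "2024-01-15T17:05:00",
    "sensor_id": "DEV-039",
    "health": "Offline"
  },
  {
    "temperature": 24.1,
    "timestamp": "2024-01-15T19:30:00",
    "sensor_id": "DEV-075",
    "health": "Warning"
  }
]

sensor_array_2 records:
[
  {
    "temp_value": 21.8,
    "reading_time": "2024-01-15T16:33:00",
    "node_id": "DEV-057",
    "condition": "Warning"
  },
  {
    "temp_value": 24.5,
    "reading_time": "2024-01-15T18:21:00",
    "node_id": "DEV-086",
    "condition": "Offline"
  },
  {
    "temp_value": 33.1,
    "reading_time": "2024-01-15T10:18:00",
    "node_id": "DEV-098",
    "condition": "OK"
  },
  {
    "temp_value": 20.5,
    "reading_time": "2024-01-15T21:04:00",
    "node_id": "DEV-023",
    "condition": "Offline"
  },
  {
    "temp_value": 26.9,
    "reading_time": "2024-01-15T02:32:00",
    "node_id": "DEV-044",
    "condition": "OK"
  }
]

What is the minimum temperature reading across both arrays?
18.2

Schema mapping: "temperature" (sensor_array_1) = "temp_value" (sensor_array_2) = temperature reading

Minimum in sensor_array_1: 18.2
Minimum in sensor_array_2: 20.5

Overall minimum: min(18.2, 20.5) = 18.2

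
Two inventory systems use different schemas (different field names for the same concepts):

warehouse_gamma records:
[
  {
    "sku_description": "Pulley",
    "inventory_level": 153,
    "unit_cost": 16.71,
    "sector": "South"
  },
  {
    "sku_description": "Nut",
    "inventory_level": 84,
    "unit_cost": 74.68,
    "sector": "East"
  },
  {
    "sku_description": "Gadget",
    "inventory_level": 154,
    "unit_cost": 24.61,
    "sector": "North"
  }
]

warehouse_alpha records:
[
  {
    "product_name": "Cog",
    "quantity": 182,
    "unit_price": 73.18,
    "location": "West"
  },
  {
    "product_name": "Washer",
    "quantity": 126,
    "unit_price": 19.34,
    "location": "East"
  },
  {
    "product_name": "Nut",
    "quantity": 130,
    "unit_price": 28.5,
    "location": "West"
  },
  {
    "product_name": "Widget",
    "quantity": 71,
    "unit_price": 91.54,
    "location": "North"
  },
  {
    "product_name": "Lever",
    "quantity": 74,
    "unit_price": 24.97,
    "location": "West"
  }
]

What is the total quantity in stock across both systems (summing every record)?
974

To reconcile these schemas, identify the field holding the quantity in stock in each system:
1. In warehouse_gamma it is "inventory_level"
2. In warehouse_alpha it is "quantity"

From warehouse_gamma: 153 + 84 + 154 = 391
From warehouse_alpha: 182 + 126 + 130 + 71 + 74 = 583

Total: 391 + 583 = 974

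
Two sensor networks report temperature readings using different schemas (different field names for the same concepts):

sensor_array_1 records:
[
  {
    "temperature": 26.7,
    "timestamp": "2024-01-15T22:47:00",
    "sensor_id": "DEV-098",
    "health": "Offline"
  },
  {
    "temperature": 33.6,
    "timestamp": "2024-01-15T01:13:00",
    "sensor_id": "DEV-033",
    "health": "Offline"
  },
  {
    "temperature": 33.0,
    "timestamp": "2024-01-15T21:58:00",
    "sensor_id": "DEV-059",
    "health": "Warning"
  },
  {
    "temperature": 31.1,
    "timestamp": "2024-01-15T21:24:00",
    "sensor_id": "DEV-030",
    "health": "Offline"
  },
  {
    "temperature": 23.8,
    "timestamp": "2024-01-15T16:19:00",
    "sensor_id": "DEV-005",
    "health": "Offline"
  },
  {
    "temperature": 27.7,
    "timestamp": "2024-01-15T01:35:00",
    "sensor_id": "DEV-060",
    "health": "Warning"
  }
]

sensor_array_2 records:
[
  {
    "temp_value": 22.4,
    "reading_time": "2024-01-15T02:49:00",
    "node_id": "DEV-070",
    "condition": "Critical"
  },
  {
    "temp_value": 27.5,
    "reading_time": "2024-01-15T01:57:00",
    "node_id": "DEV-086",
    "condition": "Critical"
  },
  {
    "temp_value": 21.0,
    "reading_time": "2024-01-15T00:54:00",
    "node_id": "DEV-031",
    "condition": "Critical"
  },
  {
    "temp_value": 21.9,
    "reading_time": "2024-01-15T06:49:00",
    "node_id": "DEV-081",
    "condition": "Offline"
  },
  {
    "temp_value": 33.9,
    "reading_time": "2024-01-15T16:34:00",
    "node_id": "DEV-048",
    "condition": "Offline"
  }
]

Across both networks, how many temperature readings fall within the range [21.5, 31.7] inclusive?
7

Schema mapping: "temperature" (sensor_array_1) = "temp_value" (sensor_array_2) = temperature

Readings in [21.5, 31.7] from sensor_array_1: 4
Readings in [21.5, 31.7] from sensor_array_2: 3

Total count: 4 + 3 = 7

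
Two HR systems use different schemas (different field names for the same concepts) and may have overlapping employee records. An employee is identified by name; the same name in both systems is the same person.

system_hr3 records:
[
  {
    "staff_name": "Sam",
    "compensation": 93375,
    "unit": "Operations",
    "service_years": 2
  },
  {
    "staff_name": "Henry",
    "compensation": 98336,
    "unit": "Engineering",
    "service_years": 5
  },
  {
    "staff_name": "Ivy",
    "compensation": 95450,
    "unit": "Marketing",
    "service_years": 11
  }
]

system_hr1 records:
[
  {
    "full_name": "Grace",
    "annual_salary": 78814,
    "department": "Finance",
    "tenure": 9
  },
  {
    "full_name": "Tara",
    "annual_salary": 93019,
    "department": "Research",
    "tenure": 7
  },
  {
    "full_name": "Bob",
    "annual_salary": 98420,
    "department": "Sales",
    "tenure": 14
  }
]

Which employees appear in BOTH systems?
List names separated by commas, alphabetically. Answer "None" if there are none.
None

Schema mapping: "staff_name" (system_hr3) = "full_name" (system_hr1) = employee name

Names in system_hr3: ['Henry', 'Ivy', 'Sam']
Names in system_hr1: ['Bob', 'Grace', 'Tara']

Intersection: None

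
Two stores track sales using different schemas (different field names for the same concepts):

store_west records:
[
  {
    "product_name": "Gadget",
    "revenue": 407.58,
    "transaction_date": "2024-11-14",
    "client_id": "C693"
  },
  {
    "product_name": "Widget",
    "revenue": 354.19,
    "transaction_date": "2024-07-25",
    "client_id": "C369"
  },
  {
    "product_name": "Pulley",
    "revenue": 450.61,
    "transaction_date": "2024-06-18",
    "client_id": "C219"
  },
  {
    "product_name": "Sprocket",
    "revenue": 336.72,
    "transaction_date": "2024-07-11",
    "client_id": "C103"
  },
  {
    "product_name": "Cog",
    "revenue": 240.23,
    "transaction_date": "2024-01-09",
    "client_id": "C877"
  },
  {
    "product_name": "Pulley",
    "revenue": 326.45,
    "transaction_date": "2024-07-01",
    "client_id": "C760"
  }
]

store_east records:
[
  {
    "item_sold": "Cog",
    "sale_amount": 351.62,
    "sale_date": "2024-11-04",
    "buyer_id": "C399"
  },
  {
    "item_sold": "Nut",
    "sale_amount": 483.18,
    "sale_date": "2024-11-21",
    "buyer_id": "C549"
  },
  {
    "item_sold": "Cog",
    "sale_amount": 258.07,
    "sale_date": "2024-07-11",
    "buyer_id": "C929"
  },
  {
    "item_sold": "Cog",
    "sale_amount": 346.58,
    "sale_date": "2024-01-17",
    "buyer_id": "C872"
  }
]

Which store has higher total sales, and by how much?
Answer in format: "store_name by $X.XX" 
store_west by $676.33

Schema mapping: "revenue" (store_west) = "sale_amount" (store_east) = sale amount

Total for store_west: 2115.78
Total for store_east: 1439.45

Difference: |2115.78 - 1439.45| = 676.33
store_west has higher sales by $676.33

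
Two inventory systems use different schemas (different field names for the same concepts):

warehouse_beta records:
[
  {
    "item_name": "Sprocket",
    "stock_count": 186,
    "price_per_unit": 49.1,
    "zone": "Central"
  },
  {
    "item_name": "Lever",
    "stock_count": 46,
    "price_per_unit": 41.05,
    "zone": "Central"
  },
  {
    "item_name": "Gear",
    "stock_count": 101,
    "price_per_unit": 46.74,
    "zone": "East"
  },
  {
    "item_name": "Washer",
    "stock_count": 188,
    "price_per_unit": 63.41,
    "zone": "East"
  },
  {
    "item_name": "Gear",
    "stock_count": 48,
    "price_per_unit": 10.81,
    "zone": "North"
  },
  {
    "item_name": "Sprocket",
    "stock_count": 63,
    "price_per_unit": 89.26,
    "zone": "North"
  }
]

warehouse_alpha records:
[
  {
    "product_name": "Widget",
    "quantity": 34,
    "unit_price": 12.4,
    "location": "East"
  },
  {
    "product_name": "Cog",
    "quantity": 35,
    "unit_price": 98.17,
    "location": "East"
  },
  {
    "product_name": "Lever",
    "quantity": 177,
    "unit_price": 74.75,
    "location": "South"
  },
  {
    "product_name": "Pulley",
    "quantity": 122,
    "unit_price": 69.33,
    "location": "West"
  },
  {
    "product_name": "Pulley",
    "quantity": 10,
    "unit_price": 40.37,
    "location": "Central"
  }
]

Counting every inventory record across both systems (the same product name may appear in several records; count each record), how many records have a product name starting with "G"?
2

Schema mapping: "item_name" (warehouse_beta) = "product_name" (warehouse_alpha) = product name

Records with product name starting with "G" in warehouse_beta: 2
Records with product name starting with "G" in warehouse_alpha: 0

Total: 2 + 0 = 2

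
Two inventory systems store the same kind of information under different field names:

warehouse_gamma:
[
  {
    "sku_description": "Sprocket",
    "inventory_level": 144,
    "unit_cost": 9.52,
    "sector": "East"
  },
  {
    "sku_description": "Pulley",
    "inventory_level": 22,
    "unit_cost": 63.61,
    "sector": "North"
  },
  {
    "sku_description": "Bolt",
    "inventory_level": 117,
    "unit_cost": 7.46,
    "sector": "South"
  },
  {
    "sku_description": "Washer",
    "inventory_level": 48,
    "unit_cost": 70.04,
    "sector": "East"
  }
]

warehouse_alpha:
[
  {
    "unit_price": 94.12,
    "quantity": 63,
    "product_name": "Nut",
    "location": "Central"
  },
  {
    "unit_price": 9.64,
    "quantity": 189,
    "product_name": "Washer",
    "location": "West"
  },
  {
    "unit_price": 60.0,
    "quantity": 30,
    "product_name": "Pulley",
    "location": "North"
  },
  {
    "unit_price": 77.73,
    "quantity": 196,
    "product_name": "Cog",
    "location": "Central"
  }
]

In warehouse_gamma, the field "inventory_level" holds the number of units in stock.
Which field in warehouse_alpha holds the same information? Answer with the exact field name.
quantity

In warehouse_gamma, "inventory_level" holds the number of units in stock.
The fields in warehouse_alpha are: "unit_price", "quantity", "product_name", "location".
"quantity" is the match: the name refers to the same concept and its values are whole-number counts (e.g. 63, 189).
The other fields ("unit_price", "product_name", "location") hold different kinds of data.

So "inventory_level" in warehouse_gamma corresponds to "quantity" in warehouse_alpha.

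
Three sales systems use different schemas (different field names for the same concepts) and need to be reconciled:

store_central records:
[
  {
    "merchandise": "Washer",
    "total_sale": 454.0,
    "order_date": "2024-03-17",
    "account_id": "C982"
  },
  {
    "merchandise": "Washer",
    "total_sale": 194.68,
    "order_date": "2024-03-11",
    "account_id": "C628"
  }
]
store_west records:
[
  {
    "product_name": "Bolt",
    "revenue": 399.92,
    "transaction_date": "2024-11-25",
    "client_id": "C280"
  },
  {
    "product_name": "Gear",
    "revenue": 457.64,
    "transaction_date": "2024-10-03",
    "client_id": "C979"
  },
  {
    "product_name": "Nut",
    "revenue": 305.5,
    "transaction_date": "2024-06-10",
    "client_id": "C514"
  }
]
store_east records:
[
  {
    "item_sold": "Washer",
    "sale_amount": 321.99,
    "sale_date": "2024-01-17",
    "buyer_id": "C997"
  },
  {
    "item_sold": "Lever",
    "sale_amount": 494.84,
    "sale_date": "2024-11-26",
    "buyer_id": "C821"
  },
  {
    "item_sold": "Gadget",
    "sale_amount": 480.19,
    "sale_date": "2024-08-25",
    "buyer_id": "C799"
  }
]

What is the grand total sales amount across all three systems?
3108.76

Schema reconciliation - all amount fields map to sale amount:

store_central (total_sale): 648.68
store_west (revenue): 1163.06
store_east (sale_amount): 1297.02

Grand total: 3108.76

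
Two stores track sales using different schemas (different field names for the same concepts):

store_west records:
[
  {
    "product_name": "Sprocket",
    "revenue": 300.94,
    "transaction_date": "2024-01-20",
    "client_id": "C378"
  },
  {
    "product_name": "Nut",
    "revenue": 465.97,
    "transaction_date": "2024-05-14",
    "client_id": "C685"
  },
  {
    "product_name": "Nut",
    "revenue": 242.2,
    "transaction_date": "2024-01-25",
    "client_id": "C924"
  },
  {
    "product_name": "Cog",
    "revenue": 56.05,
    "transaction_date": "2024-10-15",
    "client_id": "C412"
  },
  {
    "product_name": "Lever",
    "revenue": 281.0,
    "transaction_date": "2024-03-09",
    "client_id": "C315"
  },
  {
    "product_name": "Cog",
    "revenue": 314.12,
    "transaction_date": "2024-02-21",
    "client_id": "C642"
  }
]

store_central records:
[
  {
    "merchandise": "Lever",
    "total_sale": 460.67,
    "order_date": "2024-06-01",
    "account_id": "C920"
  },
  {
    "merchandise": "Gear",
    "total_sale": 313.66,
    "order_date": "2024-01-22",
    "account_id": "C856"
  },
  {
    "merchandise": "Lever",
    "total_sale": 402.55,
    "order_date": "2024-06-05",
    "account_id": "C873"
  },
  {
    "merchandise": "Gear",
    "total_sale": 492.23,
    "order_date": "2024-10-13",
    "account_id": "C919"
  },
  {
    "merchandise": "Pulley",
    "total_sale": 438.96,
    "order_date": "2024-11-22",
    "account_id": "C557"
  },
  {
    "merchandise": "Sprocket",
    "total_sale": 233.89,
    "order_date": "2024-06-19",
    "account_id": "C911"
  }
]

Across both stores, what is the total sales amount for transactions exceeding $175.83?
3946.19

Schema mapping: "revenue" (store_west) = "total_sale" (store_central) = sale amount

Sum of sales > $175.83 in store_west: 1604.23
Sum of sales > $175.83 in store_central: 2341.96

Total: 1604.23 + 2341.96 = 3946.19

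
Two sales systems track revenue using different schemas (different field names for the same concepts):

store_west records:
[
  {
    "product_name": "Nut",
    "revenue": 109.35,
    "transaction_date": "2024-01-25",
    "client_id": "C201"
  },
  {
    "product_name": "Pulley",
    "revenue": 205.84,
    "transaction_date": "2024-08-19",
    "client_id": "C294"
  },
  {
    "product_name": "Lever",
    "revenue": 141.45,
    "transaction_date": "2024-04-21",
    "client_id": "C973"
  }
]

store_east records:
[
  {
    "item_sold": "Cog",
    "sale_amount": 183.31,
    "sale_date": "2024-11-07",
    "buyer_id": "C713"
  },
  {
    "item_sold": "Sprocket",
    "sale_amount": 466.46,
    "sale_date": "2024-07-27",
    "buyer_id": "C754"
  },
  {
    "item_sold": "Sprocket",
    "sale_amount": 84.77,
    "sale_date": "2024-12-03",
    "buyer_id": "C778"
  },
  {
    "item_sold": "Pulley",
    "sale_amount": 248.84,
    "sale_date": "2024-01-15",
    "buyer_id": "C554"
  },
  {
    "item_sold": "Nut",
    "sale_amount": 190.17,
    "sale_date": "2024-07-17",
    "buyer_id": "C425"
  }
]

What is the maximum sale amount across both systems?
466.46

Reconcile: "revenue" (store_west) = "sale_amount" (store_east) = sale amount

Maximum in store_west: 205.84
Maximum in store_east: 466.46

Overall maximum: max(205.84, 466.46) = 466.46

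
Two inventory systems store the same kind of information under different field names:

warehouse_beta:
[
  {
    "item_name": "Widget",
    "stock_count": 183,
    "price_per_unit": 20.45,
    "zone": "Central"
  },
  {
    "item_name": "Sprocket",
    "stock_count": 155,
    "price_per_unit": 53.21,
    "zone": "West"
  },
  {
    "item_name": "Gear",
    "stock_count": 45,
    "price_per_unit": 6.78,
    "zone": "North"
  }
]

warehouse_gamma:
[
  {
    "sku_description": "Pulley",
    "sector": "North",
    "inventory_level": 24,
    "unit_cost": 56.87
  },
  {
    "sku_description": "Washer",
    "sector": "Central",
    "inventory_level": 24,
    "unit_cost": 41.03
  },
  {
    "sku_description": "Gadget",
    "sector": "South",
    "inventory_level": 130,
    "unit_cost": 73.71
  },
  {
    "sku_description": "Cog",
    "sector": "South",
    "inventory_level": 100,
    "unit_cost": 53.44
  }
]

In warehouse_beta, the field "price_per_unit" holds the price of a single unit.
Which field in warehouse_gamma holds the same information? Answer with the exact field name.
unit_cost

In warehouse_beta, "price_per_unit" holds the price of a single unit.
The fields in warehouse_gamma are: "sku_description", "sector", "inventory_level", "unit_cost".
"unit_cost" is the match: the name refers to the same concept and its values are decimal currency amounts (e.g. 56.87, 41.03).
The other fields ("sku_description", "sector", "inventory_level") hold different kinds of data.

So "price_per_unit" in warehouse_beta corresponds to "unit_cost" in warehouse_gamma.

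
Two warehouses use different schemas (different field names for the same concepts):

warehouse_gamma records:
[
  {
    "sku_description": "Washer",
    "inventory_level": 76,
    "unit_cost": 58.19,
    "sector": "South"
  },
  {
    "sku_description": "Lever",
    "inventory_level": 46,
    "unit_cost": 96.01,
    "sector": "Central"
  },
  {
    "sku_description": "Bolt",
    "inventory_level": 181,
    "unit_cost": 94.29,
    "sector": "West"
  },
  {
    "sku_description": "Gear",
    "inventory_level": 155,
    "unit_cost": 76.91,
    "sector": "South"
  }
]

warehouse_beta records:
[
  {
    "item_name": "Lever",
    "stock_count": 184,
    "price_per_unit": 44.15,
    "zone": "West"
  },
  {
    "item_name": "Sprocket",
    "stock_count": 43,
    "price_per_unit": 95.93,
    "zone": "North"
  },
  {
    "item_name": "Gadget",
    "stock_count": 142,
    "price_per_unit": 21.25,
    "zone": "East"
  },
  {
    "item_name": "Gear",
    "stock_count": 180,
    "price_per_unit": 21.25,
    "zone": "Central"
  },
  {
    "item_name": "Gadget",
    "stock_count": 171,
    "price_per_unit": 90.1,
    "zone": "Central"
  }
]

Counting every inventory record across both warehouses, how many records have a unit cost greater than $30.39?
7

Schema mapping: "unit_cost" (warehouse_gamma) = "price_per_unit" (warehouse_beta) = unit cost

Records > $30.39 in warehouse_gamma: 4
Records > $30.39 in warehouse_beta: 3

Total count: 4 + 3 = 7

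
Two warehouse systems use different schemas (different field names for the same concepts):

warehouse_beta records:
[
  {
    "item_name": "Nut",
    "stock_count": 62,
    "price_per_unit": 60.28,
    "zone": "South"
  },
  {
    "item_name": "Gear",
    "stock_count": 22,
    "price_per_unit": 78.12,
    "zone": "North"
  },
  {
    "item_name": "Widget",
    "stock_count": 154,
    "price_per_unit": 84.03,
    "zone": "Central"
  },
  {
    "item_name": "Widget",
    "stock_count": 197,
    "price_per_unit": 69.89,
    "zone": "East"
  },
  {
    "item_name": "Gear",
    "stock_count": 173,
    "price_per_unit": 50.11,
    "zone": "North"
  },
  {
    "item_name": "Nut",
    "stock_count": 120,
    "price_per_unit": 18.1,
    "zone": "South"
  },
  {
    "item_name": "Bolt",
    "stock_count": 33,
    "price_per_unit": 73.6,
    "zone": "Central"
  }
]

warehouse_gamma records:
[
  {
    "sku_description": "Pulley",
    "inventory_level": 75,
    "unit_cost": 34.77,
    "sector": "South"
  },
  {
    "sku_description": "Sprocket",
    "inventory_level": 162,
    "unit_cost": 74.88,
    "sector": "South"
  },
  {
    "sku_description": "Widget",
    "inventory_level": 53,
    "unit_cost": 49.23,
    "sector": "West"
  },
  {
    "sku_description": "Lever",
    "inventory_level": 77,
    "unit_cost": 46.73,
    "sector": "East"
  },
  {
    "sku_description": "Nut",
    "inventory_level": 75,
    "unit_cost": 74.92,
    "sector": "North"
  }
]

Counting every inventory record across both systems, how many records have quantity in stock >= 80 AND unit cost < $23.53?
1

Schema mappings:
- "stock_count" (warehouse_beta) = "inventory_level" (warehouse_gamma) = quantity
- "price_per_unit" (warehouse_beta) = "unit_cost" (warehouse_gamma) = unit cost

Records meeting both conditions in warehouse_beta: 1
Records meeting both conditions in warehouse_gamma: 0

Total: 1 + 0 = 1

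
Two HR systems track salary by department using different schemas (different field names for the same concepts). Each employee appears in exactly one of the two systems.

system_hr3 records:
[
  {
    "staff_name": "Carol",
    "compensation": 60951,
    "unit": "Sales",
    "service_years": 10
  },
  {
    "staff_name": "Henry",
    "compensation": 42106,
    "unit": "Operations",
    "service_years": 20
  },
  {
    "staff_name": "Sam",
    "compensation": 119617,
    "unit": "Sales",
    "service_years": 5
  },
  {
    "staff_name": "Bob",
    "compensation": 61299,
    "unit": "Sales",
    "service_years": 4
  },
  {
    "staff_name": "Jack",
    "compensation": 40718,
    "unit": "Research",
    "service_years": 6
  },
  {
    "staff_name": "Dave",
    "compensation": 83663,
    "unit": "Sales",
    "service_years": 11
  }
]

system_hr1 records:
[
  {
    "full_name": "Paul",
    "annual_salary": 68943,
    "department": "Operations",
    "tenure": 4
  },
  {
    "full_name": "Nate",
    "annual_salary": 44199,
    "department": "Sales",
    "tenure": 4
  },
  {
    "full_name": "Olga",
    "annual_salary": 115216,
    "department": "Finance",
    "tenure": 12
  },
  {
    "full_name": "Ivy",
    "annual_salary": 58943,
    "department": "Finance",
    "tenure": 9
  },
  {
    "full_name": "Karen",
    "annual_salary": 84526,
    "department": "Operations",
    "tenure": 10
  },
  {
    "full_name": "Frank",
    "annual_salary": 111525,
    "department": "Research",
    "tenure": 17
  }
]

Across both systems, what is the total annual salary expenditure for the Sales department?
369729

Schema mappings:
- "unit" (system_hr3) = "department" (system_hr1) = department
- "compensation" (system_hr3) = "annual_salary" (system_hr1) = salary

Sales salaries from system_hr3: 325530
Sales salaries from system_hr1: 44199

Total: 325530 + 44199 = 369729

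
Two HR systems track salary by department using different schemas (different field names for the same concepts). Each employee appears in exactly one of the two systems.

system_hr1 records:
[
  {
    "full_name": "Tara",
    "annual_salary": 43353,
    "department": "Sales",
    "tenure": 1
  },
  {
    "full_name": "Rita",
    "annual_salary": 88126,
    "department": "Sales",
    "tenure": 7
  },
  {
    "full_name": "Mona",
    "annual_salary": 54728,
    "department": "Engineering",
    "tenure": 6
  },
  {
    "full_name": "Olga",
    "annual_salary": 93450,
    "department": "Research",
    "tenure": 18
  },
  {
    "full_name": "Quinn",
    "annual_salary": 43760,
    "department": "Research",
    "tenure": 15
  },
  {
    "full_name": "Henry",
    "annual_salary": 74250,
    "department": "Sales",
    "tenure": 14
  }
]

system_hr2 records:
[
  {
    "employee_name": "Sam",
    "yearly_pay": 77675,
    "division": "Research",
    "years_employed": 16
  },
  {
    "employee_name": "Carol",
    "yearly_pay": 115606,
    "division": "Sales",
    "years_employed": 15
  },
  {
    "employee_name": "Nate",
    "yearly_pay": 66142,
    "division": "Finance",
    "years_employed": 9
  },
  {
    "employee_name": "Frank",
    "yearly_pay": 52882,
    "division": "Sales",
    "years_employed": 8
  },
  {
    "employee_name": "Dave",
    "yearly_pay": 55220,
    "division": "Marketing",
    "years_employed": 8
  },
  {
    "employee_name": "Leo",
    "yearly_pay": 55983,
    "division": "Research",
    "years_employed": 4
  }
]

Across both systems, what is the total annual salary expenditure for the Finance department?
66142

Schema mappings:
- "department" (system_hr1) = "division" (system_hr2) = department
- "annual_salary" (system_hr1) = "yearly_pay" (system_hr2) = salary

Finance salaries from system_hr1: 0
Finance salaries from system_hr2: 66142

Total: 0 + 66142 = 66142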